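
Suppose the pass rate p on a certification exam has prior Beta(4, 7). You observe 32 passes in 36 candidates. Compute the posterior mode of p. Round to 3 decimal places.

Prior: Beta(4, 7).
Data: 32 successes in 36 trials. The binomial likelihood contributes p^32(1−p)^4, so the posterior is Beta(4+32, 7+4) = Beta(36, 11).
For Beta(a, b) with a, b > 1 the mode is (a−1)/(a+b−2) = 35/45 ≈ 0.778.

p̂_MAP = 0.778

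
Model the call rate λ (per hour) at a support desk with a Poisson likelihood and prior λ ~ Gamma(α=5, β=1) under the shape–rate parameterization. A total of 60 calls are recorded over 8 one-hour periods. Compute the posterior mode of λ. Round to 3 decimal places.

λ̂_MAP = 7.111

Σxᵢ = 60, n = 8.
Posterior ∝ λ^4e^(−1λ) · λ^60e^(−8λ) = λ^64e^(−9λ), i.e. Gamma(shape=65, rate=9).
The mode of a Gamma(a, b) with a ≥ 1 (shape–rate) is (a−1)/b = 64/9 ≈ 7.111.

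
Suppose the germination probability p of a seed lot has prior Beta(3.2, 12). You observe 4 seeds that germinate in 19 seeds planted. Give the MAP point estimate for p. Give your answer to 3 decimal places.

Prior: Beta(3.2, 12).
Data: 4 successes in 19 trials. The binomial likelihood contributes p^4(1−p)^15, so the posterior is Beta(3.2+4, 12+15) = Beta(7.2, 27).
For Beta(a, b) with a, b > 1 the mode is (a−1)/(a+b−2) = 6.2/32.2 ≈ 0.193.

p̂_MAP = 0.193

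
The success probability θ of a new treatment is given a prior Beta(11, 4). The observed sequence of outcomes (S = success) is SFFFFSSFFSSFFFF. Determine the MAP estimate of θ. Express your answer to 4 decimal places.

θ̂_MAP = 0.5357

Prior: Beta(11, 4).
Data: 5 successes in 15 trials (from the sequence). The binomial likelihood contributes θ^5(1−θ)^10, so the posterior is Beta(11+5, 4+10) = Beta(16, 14).
For Beta(a, b) with a, b > 1 the mode is (a−1)/(a+b−2) = 15/28 ≈ 0.5357.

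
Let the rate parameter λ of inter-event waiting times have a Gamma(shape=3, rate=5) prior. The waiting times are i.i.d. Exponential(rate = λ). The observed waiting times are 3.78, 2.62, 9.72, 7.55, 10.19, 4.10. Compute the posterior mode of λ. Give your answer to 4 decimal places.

λ̂_MAP = 0.1862

The Exponential(rate=λ) likelihood is ∝ λ^n e^(−λΣtᵢ). Here n = 6 and Σtᵢ = 3.78 + 2.62 + 9.72 + 7.55 + 10.19 + 4.10 = 37.96.
Posterior ∝ λ^2e^(−5λ) · λ^6e^(−37.96λ) = λ^8e^(−42.96λ), i.e. Gamma(9, 42.96).
Mode = (a−1)/b = 8/42.96 ≈ 0.1862.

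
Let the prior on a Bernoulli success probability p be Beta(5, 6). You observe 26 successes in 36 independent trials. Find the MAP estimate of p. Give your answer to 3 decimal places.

p̂_MAP = 0.667

Prior: Beta(5, 6).
Data: 26 successes in 36 trials. The binomial likelihood contributes p^26(1−p)^10, so the posterior is Beta(5+26, 6+10) = Beta(31, 16).
For Beta(a, b) with a, b > 1 the mode is (a−1)/(a+b−2) = 30/45 ≈ 0.667.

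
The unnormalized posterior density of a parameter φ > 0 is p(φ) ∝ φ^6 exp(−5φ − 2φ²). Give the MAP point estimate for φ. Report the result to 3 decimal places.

φ̂_MAP = 0.750

ℓ'(φ) = 6/φ − 5 − 4φ. Setting this to zero and multiplying by φ: 4φ² + 5φ − 6 = 0.
φ = (−5 + √(5² + 4·4·6)) / (2·4) = (−5 + √121) / 8 = (−5 + 11)/8 = 3/4.
ℓ''(φ) = −6/φ² − 4 < 0, confirming a maximum.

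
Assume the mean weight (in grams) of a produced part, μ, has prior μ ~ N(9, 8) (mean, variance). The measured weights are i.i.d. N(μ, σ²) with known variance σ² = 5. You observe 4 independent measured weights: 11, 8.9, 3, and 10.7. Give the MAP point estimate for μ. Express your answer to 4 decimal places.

n = 4; x̄ = (11 + 8.9 + 3 + 10.7)/4 = 33.6/4 = 8.4.
For a Normal prior and Normal likelihood with known variance, the posterior is Normal; its mode equals its mean, the precision-weighted average.
Prior precision 1/σ₀² = 1/8 = 0.125; data precision n/σ² = 4/5 = 0.8.
μ̂ = (0.125·9 + 0.8·8.4) / (0.125 + 0.8) = 7.845/0.925 = 1569/185 ≈ 8.4811.

μ̂_MAP = 8.4811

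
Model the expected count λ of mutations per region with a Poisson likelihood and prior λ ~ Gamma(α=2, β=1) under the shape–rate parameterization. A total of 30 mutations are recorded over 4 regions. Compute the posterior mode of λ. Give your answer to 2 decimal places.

Σxᵢ = 30, n = 4.
Posterior ∝ λe^(−1λ) · λ^30e^(−4λ) = λ^31e^(−5λ), i.e. Gamma(shape=32, rate=5).
The mode of a Gamma(a, b) with a ≥ 1 (shape–rate) is (a−1)/b = 31/5 ≈ 6.20.

λ̂_MAP = 6.20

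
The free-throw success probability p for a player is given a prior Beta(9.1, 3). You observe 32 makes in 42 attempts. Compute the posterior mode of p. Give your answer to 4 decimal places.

p̂_MAP = 0.7697

Prior: Beta(9.1, 3).
Data: 32 successes in 42 trials. The binomial likelihood contributes p^32(1−p)^10, so the posterior is Beta(9.1+32, 3+10) = Beta(41.1, 13).
For Beta(a, b) with a, b > 1 the mode is (a−1)/(a+b−2) = 40.1/52.1 ≈ 0.7697.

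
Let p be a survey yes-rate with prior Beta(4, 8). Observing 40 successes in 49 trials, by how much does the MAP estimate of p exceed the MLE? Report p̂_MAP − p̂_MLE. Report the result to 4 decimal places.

Posterior is Beta(44, 17); MAP = (44−1)/(61−2) = 43/59 ≈ 0.72881.
MLE ignores the prior: p̂_MLE = k/n = 40/49 ≈ 0.81633.
Difference = 43/59 − 40/49 = -253/2891 ≈ -0.0875.

MAP − MLE = -0.0875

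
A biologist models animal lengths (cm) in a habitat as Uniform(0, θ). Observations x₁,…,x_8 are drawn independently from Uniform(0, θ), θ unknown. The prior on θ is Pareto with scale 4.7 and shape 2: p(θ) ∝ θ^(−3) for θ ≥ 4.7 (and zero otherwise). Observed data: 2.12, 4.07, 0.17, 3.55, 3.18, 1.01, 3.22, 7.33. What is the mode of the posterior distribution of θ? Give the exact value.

θ̂_MAP = 7.33

The Uniform(0, θ) likelihood is θ^(−n) for θ ≥ max(xᵢ), zero otherwise. Here max(xᵢ) = 7.33.
Posterior ∝ θ^(−3) · θ^(−8) = θ^(−11) on θ ≥ max(4.7, 7.33) = 7.33.
This density is strictly decreasing in θ, so the posterior mode lies at the lower boundary of the support.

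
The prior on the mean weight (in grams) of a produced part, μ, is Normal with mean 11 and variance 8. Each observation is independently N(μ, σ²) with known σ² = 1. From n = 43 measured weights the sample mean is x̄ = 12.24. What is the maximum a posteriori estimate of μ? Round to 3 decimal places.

n = 43, x̄ = 12.24.
For a Normal prior and Normal likelihood with known variance, the posterior is Normal; its mode equals its mean, the precision-weighted average.
Prior precision 1/σ₀² = 1/8 = 0.125; data precision n/σ² = 43/1 = 43.
μ̂ = (0.125·11 + 43·12.24) / (0.125 + 43) = 527.695/43.125 = 105539/8625 ≈ 12.236.

μ̂_MAP = 12.236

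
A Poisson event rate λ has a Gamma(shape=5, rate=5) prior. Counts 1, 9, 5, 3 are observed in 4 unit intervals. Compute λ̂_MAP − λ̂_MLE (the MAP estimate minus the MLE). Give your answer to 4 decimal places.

Σxᵢ = 18. Posterior is Gamma(23, 9); MAP = (23−1)/9 = 22/9 ≈ 2.44444.
MLE = x̄ = 18/4 ≈ 4.50000.
Difference = 22/9 − 18/4 = -37/18 ≈ -2.0556.

MAP − MLE = -2.0556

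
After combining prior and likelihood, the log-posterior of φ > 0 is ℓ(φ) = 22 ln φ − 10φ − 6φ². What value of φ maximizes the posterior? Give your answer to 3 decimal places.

φ̂_MAP = 1.000

ℓ'(φ) = 22/φ − 10 − 12φ. Setting this to zero and multiplying by φ: 12φ² + 10φ − 22 = 0.
φ = (−10 + √(10² + 4·12·22)) / (2·12) = (−10 + √1156) / 24 = (−10 + 34)/24 = 1.
ℓ''(φ) = −22/φ² − 12 < 0, confirming a maximum.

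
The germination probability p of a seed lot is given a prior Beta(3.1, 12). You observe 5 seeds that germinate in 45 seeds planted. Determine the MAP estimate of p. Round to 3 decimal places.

p̂_MAP = 0.122

Prior: Beta(3.1, 12).
Data: 5 successes in 45 trials. The binomial likelihood contributes p^5(1−p)^40, so the posterior is Beta(3.1+5, 12+40) = Beta(8.1, 52).
For Beta(a, b) with a, b > 1 the mode is (a−1)/(a+b−2) = 7.1/58.1 ≈ 0.122.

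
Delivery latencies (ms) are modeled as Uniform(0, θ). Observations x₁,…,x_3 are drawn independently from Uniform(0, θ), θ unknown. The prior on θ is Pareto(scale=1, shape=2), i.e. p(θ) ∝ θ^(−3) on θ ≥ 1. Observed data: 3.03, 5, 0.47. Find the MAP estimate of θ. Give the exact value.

The Uniform(0, θ) likelihood is θ^(−n) for θ ≥ max(xᵢ), zero otherwise. Here max(xᵢ) = 5.
Posterior ∝ θ^(−3) · θ^(−3) = θ^(−6) on θ ≥ max(1, 5) = 5.
This density is strictly decreasing in θ, so the posterior mode lies at the lower boundary of the support.

θ̂_MAP = 5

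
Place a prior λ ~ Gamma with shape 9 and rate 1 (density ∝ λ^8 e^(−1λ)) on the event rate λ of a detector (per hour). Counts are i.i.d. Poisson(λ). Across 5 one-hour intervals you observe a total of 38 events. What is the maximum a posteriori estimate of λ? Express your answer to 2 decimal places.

Σxᵢ = 38, n = 5.
Posterior ∝ λ^8e^(−1λ) · λ^38e^(−5λ) = λ^46e^(−6λ), i.e. Gamma(shape=47, rate=6).
The mode of a Gamma(a, b) with a ≥ 1 (shape–rate) is (a−1)/b = 46/6 ≈ 7.67.

λ̂_MAP = 7.67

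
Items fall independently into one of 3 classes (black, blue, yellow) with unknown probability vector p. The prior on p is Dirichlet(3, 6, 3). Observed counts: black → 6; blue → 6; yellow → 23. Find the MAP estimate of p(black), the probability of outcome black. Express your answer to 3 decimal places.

The posterior is Dirichlet(αᵢ + nᵢ) = Dirichlet(9, 12, 26).
For a Dirichlet(a₁,…,a_K) with all aᵢ > 1, the mode has j-th component (aⱼ − 1)/(Σaᵢ − K).
Here Σaᵢ = 47 and K = 3, so p(black) = (9 − 1)/(47 − 3) = 8/44 ≈ 0.182.

MAP estimate of p(black) = 0.182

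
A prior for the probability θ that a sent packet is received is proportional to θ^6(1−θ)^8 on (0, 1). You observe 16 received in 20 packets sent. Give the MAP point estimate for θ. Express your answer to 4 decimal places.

θ̂_MAP = 0.6471

The prior density ∝ θ^6(1−θ)^8 is the kernel of Beta(7, 9).
Data: 16 successes in 20 trials. The binomial likelihood contributes θ^16(1−θ)^4, so the posterior is Beta(7+16, 9+4) = Beta(23, 13).
For Beta(a, b) with a, b > 1 the mode is (a−1)/(a+b−2) = 22/34 ≈ 0.6471.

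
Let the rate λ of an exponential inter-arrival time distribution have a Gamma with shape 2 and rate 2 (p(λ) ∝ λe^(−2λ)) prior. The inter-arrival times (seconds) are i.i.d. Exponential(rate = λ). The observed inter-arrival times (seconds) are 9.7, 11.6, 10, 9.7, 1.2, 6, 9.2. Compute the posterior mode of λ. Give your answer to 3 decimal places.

λ̂_MAP = 0.135

The Exponential(rate=λ) likelihood is ∝ λ^n e^(−λΣtᵢ). Here n = 7 and Σtᵢ = 9.7 + 11.6 + 10 + 9.7 + 1.2 + 6 + 9.2 = 57.4.
Posterior ∝ λe^(−2λ) · λ^7e^(−57.4λ) = λ^8e^(−59.4λ), i.e. Gamma(9, 59.4).
Mode = (a−1)/b = 8/59.4 ≈ 0.135.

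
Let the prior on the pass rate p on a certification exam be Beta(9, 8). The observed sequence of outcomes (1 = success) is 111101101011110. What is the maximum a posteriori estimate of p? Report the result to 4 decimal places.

p̂_MAP = 0.6333

Prior: Beta(9, 8).
Data: 11 successes in 15 trials (from the sequence). The binomial likelihood contributes p^11(1−p)^4, so the posterior is Beta(9+11, 8+4) = Beta(20, 12).
For Beta(a, b) with a, b > 1 the mode is (a−1)/(a+b−2) = 19/30 ≈ 0.6333.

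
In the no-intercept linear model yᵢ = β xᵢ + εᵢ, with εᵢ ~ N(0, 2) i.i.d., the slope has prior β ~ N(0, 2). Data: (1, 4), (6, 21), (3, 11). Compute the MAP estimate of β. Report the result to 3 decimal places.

β̂_MAP = 3.468

log p(β | y) = −Σ(yᵢ − βxᵢ)²/(2·2) − β²/(2·2) + const.
Setting the derivative to zero: Σxᵢ(yᵢ − βxᵢ)/2 − β/2 = 0, so β = Σxᵢyᵢ / (Σxᵢ² + σ²/τ²).
Σxᵢyᵢ = 1·4 + 6·21 + 3·11 = 163; Σxᵢ² = 46; σ²/τ² = 1.
β̂_MAP = 163 / (46 + 1) = 163/47 ≈ 3.468.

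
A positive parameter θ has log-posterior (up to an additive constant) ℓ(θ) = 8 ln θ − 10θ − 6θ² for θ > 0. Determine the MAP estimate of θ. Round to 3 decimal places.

ℓ'(θ) = 8/θ − 10 − 12θ. Setting this to zero and multiplying by θ: 12θ² + 10θ − 8 = 0.
θ = (−10 + √(10² + 4·12·8)) / (2·12) = (−10 + √484) / 24 = (−10 + 22)/24 = 1/2.
ℓ''(θ) = −8/θ² − 12 < 0, confirming a maximum.

θ̂_MAP = 0.500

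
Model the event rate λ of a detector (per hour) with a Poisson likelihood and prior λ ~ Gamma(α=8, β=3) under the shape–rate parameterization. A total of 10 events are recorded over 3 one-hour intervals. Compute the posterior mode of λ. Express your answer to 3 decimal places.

Σxᵢ = 10, n = 3.
Posterior ∝ λ^7e^(−3λ) · λ^10e^(−3λ) = λ^17e^(−6λ), i.e. Gamma(shape=18, rate=6).
The mode of a Gamma(a, b) with a ≥ 1 (shape–rate) is (a−1)/b = 17/6 ≈ 2.833.

λ̂_MAP = 2.833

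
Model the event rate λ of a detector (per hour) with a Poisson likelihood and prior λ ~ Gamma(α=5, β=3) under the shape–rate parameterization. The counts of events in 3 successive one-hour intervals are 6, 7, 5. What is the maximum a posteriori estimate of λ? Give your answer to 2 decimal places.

Σxᵢ = 6+7+5 = 18, with n = 3.
Posterior ∝ λ^4e^(−3λ) · λ^18e^(−3λ) = λ^22e^(−6λ), i.e. Gamma(shape=23, rate=6).
The mode of a Gamma(a, b) with a ≥ 1 (shape–rate) is (a−1)/b = 22/6 ≈ 3.67.

λ̂_MAP = 3.67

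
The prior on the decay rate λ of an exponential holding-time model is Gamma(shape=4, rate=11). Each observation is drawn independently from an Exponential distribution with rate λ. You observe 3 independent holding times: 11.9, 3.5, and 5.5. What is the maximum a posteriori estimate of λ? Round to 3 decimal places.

λ̂_MAP = 0.188

The Exponential(rate=λ) likelihood is ∝ λ^n e^(−λΣtᵢ). Here n = 3 and Σtᵢ = 11.9 + 3.5 + 5.5 = 20.9.
Posterior ∝ λ^3e^(−11λ) · λ^3e^(−20.9λ) = λ^6e^(−31.9λ), i.e. Gamma(7, 31.9).
Mode = (a−1)/b = 6/31.9 ≈ 0.188.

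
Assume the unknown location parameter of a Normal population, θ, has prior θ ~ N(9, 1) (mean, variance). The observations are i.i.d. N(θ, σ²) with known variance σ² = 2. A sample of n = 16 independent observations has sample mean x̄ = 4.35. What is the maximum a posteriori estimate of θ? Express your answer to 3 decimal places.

θ̂_MAP = 4.867

n = 16, x̄ = 4.35.
For a Normal prior and Normal likelihood with known variance, the posterior is Normal; its mode equals its mean, the precision-weighted average.
Prior precision 1/σ₀² = 1/1 = 1; data precision n/σ² = 16/2 = 8.
θ̂ = (1·9 + 8·4.35) / (1 + 8) = 43.8/9 = 73/15 ≈ 4.867.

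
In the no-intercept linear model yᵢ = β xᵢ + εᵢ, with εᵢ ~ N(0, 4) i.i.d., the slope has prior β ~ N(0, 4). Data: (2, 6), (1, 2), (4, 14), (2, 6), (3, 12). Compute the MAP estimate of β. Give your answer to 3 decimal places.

log p(β | y) = −Σ(yᵢ − βxᵢ)²/(2·4) − β²/(2·4) + const.
Setting the derivative to zero: Σxᵢ(yᵢ − βxᵢ)/4 − β/4 = 0, so β = Σxᵢyᵢ / (Σxᵢ² + σ²/τ²).
Σxᵢyᵢ = 2·6 + 1·2 + 4·14 + 2·6 + 3·12 = 118; Σxᵢ² = 34; σ²/τ² = 1.
β̂_MAP = 118 / (34 + 1) = 118/35 ≈ 3.371.

β̂_MAP = 3.371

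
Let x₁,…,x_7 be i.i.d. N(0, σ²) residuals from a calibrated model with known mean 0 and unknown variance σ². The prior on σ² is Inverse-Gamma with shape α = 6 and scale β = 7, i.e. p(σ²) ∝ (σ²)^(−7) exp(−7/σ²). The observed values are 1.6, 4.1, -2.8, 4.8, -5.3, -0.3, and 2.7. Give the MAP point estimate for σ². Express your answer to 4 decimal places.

σ̂²_MAP = 4.7486

Sum of squared deviations about the known mean: SS = (1.6−0)² + (4.1−0)² + (-2.8−0)² + (4.8−0)² + (-5.3−0)² + (-0.3−0)² + (2.7−0)² = 85.72.
The Normal likelihood contributes (σ²)^(−n/2) exp(−SS/(2σ²)), so the posterior is Inverse-Gamma(α + n/2, β + SS/2) = Inverse-Gamma(9.5, 49.86).
The mode of Inverse-Gamma(a, b) is b/(a+1) = 49.86/10.5 ≈ 4.7486.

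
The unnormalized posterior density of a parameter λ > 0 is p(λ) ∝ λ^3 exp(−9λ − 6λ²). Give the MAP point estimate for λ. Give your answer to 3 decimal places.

ℓ'(λ) = 3/λ − 9 − 12λ. Setting this to zero and multiplying by λ: 12λ² + 9λ − 3 = 0.
λ = (−9 + √(9² + 4·12·3)) / (2·12) = (−9 + √225) / 24 = (−9 + 15)/24 = 1/4.
ℓ''(λ) = −3/λ² − 12 < 0, confirming a maximum.

λ̂_MAP = 0.250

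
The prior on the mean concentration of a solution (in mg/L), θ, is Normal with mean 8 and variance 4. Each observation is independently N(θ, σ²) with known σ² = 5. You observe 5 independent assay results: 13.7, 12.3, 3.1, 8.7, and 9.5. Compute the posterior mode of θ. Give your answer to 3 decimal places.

θ̂_MAP = 9.168

n = 5; x̄ = (13.7 + 12.3 + 3.1 + 8.7 + 9.5)/5 = 47.3/5 = 9.46.
For a Normal prior and Normal likelihood with known variance, the posterior is Normal; its mode equals its mean, the precision-weighted average.
Prior precision 1/σ₀² = 1/4 = 0.25; data precision n/σ² = 5/5 = 1.
θ̂ = (0.25·8 + 1·9.46) / (0.25 + 1) = 11.46/1.25 = 9.168.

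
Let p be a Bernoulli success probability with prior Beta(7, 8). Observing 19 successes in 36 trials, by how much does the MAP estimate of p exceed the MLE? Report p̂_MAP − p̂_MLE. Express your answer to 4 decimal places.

Posterior is Beta(26, 25); MAP = (26−1)/(51−2) = 25/49 ≈ 0.51020.
MLE ignores the prior: p̂_MLE = k/n = 19/36 ≈ 0.52778.
Difference = 25/49 − 19/36 = -31/1764 ≈ -0.0176.

MAP − MLE = -0.0176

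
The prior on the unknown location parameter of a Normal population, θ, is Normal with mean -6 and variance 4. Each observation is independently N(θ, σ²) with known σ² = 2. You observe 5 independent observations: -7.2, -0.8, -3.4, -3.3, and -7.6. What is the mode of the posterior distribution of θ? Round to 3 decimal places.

n = 5; x̄ = ((-7.2) + (-0.8) + (-3.4) + (-3.3) + (-7.6))/5 = -22.3/5 = -4.46.
For a Normal prior and Normal likelihood with known variance, the posterior is Normal; its mode equals its mean, the precision-weighted average.
Prior precision 1/σ₀² = 1/4 = 0.25; data precision n/σ² = 5/2 = 2.5.
θ̂ = (0.25·(-6) + 2.5·(-4.46)) / (0.25 + 2.5) = (-12.65)/2.75 = -4.600.

θ̂_MAP = -4.600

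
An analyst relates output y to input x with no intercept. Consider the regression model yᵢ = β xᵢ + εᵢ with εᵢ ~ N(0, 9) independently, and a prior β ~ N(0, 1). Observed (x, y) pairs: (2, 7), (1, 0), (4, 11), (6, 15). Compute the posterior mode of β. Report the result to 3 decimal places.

β̂_MAP = 2.242

log p(β | y) = −Σ(yᵢ − βxᵢ)²/(2·9) − β²/(2·1) + const.
Setting the derivative to zero: Σxᵢ(yᵢ − βxᵢ)/9 − β/1 = 0, so β = Σxᵢyᵢ / (Σxᵢ² + σ²/τ²).
Σxᵢyᵢ = 2·7 + 1·0 + 4·11 + 6·15 = 148; Σxᵢ² = 57; σ²/τ² = 9.
β̂_MAP = 148 / (57 + 9) = 148/66 ≈ 2.242.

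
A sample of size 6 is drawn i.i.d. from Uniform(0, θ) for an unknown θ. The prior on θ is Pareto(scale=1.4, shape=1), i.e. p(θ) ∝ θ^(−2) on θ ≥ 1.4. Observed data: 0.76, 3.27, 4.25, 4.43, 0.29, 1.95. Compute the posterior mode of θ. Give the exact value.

The Uniform(0, θ) likelihood is θ^(−n) for θ ≥ max(xᵢ), zero otherwise. Here max(xᵢ) = 4.43.
Posterior ∝ θ^(−2) · θ^(−6) = θ^(−8) on θ ≥ max(1.4, 4.43) = 4.43.
This density is strictly decreasing in θ, so the posterior mode lies at the lower boundary of the support.

θ̂_MAP = 4.43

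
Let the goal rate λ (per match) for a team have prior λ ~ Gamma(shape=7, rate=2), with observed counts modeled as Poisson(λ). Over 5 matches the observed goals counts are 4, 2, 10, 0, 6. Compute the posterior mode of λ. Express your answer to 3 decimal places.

Σxᵢ = 4+2+10+0+6 = 22, with n = 5.
Posterior ∝ λ^6e^(−2λ) · λ^22e^(−5λ) = λ^28e^(−7λ), i.e. Gamma(shape=29, rate=7).
The mode of a Gamma(a, b) with a ≥ 1 (shape–rate) is (a−1)/b = 28/7 ≈ 4.000.

λ̂_MAP = 4.000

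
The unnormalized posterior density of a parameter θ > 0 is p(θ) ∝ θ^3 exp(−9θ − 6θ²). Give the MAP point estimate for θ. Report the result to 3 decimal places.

θ̂_MAP = 0.250

ℓ'(θ) = 3/θ − 9 − 12θ. Setting this to zero and multiplying by θ: 12θ² + 9θ − 3 = 0.
θ = (−9 + √(9² + 4·12·3)) / (2·12) = (−9 + √225) / 24 = (−9 + 15)/24 = 1/4.
ℓ''(θ) = −3/θ² − 12 < 0, confirming a maximum.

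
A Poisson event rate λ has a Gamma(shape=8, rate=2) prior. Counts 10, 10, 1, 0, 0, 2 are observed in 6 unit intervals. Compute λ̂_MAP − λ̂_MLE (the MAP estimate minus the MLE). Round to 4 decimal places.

MAP − MLE = -0.0833

Σxᵢ = 23. Posterior is Gamma(31, 8); MAP = (31−1)/8 = 30/8 ≈ 3.75000.
MLE = x̄ = 23/6 ≈ 3.83333.
Difference = 30/8 − 23/6 = -1/12 ≈ -0.0833.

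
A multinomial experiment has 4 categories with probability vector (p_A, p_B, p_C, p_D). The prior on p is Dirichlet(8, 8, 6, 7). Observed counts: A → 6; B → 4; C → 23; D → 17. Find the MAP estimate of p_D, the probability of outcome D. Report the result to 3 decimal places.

MAP estimate of p_D = 0.307

The posterior is Dirichlet(αᵢ + nᵢ) = Dirichlet(14, 12, 29, 24).
For a Dirichlet(a₁,…,a_K) with all aᵢ > 1, the mode has j-th component (aⱼ − 1)/(Σaᵢ − K).
Here Σaᵢ = 79 and K = 4, so p_D = (24 − 1)/(79 − 4) = 23/75 ≈ 0.307.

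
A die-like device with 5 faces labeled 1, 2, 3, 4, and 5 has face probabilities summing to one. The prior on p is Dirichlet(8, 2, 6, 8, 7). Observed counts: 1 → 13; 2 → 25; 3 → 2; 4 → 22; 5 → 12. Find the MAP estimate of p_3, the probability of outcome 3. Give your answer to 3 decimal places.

The posterior is Dirichlet(αᵢ + nᵢ) = Dirichlet(21, 27, 8, 30, 19).
For a Dirichlet(a₁,…,a_K) with all aᵢ > 1, the mode has j-th component (aⱼ − 1)/(Σaᵢ − K).
Here Σaᵢ = 105 and K = 5, so p_3 = (8 − 1)/(105 − 5) = 7/100 ≈ 0.070.

MAP estimate: 0.070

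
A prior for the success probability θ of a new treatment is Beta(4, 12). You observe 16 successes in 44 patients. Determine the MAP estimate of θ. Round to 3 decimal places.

Prior: Beta(4, 12).
Data: 16 successes in 44 trials. The binomial likelihood contributes θ^16(1−θ)^28, so the posterior is Beta(4+16, 12+28) = Beta(20, 40).
For Beta(a, b) with a, b > 1 the mode is (a−1)/(a+b−2) = 19/58 ≈ 0.328.

θ̂_MAP = 0.328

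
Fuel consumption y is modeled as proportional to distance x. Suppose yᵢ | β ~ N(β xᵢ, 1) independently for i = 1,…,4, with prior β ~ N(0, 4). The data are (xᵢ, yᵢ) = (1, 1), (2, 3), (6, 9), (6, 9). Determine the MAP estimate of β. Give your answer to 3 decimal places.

β̂_MAP = 1.489

log p(β | y) = −Σ(yᵢ − βxᵢ)²/(2·1) − β²/(2·4) + const.
Setting the derivative to zero: Σxᵢ(yᵢ − βxᵢ)/1 − β/4 = 0, so β = Σxᵢyᵢ / (Σxᵢ² + σ²/τ²).
Σxᵢyᵢ = 1·1 + 2·3 + 6·9 + 6·9 = 115; Σxᵢ² = 77; σ²/τ² = 0.25.
β̂_MAP = 115 / (77 + 0.25) = 115/77.25 ≈ 1.489.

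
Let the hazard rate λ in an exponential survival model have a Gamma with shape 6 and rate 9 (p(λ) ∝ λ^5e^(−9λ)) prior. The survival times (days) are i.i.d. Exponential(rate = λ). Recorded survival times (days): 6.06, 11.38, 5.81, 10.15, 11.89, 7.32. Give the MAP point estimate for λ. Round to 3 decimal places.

λ̂_MAP = 0.179

The Exponential(rate=λ) likelihood is ∝ λ^n e^(−λΣtᵢ). Here n = 6 and Σtᵢ = 6.06 + 11.38 + 5.81 + 10.15 + 11.89 + 7.32 = 52.61.
Posterior ∝ λ^5e^(−9λ) · λ^6e^(−52.61λ) = λ^11e^(−61.61λ), i.e. Gamma(12, 61.61).
Mode = (a−1)/b = 11/61.61 ≈ 0.179.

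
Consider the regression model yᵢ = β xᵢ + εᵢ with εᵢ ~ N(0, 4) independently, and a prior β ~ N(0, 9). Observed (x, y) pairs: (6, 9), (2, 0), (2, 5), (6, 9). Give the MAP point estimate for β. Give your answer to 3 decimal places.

β̂_MAP = 1.467

log p(β | y) = −Σ(yᵢ − βxᵢ)²/(2·4) − β²/(2·9) + const.
Setting the derivative to zero: Σxᵢ(yᵢ − βxᵢ)/4 − β/9 = 0, so β = Σxᵢyᵢ / (Σxᵢ² + σ²/τ²).
Σxᵢyᵢ = 6·9 + 2·0 + 2·5 + 6·9 = 118; Σxᵢ² = 80; σ²/τ² = 4/9.
β̂_MAP = 118 / (80 + 4/9) = 118/(724/9) = 531/362 ≈ 1.467.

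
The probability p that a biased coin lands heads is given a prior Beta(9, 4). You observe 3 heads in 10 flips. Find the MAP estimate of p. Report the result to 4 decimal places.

Prior: Beta(9, 4).
Data: 3 successes in 10 trials. The binomial likelihood contributes p^3(1−p)^7, so the posterior is Beta(9+3, 4+7) = Beta(12, 11).
For Beta(a, b) with a, b > 1 the mode is (a−1)/(a+b−2) = 11/21 ≈ 0.5238.

p̂_MAP = 0.5238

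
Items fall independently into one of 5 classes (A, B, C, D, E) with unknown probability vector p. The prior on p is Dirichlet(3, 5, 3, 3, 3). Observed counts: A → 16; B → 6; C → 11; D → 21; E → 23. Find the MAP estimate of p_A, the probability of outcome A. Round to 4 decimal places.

MAP estimate of p_A = 0.2022

The posterior is Dirichlet(αᵢ + nᵢ) = Dirichlet(19, 11, 14, 24, 26).
For a Dirichlet(a₁,…,a_K) with all aᵢ > 1, the mode has j-th component (aⱼ − 1)/(Σaᵢ − K).
Here Σaᵢ = 94 and K = 5, so p_A = (19 − 1)/(94 − 5) = 18/89 ≈ 0.2022.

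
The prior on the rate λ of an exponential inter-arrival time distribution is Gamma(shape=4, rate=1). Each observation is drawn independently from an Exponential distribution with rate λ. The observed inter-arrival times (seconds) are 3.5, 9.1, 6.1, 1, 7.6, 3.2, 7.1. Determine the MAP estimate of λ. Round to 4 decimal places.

The Exponential(rate=λ) likelihood is ∝ λ^n e^(−λΣtᵢ). Here n = 7 and Σtᵢ = 3.5 + 9.1 + 6.1 + 1 + 7.6 + 3.2 + 7.1 = 37.6.
Posterior ∝ λ^3e^(−1λ) · λ^7e^(−37.6λ) = λ^10e^(−38.6λ), i.e. Gamma(11, 38.6).
Mode = (a−1)/b = 10/38.6 ≈ 0.2591.

λ̂_MAP = 0.2591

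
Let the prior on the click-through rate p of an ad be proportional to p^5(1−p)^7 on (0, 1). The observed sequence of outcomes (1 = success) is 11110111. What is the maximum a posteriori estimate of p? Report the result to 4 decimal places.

The prior density ∝ p^5(1−p)^7 is the kernel of Beta(6, 8).
Data: 7 successes in 8 trials (from the sequence). The binomial likelihood contributes p^7(1−p)^1, so the posterior is Beta(6+7, 8+1) = Beta(13, 9).
For Beta(a, b) with a, b > 1 the mode is (a−1)/(a+b−2) = 12/20 ≈ 0.6000.

p̂_MAP = 0.6000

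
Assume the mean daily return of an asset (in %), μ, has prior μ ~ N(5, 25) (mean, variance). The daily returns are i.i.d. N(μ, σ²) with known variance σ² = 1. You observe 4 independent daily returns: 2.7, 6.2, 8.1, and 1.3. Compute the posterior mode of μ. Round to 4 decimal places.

μ̂_MAP = 4.5792

n = 4; x̄ = (2.7 + 6.2 + 8.1 + 1.3)/4 = 18.3/4 = 4.575.
For a Normal prior and Normal likelihood with known variance, the posterior is Normal; its mode equals its mean, the precision-weighted average.
Prior precision 1/σ₀² = 1/25 = 0.04; data precision n/σ² = 4/1 = 4.
μ̂ = (0.04·5 + 4·4.575) / (0.04 + 4) = 18.5/4.04 = 925/202 ≈ 4.5792.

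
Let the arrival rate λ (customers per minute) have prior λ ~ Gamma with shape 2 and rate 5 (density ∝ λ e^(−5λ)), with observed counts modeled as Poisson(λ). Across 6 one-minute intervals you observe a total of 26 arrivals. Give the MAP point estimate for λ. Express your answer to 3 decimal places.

λ̂_MAP = 2.455

Σxᵢ = 26, n = 6.
Posterior ∝ λe^(−5λ) · λ^26e^(−6λ) = λ^27e^(−11λ), i.e. Gamma(shape=28, rate=11).
The mode of a Gamma(a, b) with a ≥ 1 (shape–rate) is (a−1)/b = 27/11 ≈ 2.455.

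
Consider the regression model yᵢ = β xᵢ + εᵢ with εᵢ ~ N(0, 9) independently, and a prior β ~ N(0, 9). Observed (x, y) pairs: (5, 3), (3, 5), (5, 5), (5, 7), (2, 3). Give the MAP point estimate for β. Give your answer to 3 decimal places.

β̂_MAP = 1.079

log p(β | y) = −Σ(yᵢ − βxᵢ)²/(2·9) − β²/(2·9) + const.
Setting the derivative to zero: Σxᵢ(yᵢ − βxᵢ)/9 − β/9 = 0, so β = Σxᵢyᵢ / (Σxᵢ² + σ²/τ²).
Σxᵢyᵢ = 5·3 + 3·5 + 5·5 + 5·7 + 2·3 = 96; Σxᵢ² = 88; σ²/τ² = 1.
β̂_MAP = 96 / (88 + 1) = 96/89 ≈ 1.079.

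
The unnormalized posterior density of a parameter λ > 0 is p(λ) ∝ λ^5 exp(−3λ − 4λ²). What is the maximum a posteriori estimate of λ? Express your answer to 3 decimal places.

ℓ'(λ) = 5/λ − 3 − 8λ. Setting this to zero and multiplying by λ: 8λ² + 3λ − 5 = 0.
λ = (−3 + √(3² + 4·8·5)) / (2·8) = (−3 + √169) / 16 = (−3 + 13)/16 = 5/8.
ℓ''(λ) = −5/λ² − 8 < 0, confirming a maximum.

λ̂_MAP = 0.625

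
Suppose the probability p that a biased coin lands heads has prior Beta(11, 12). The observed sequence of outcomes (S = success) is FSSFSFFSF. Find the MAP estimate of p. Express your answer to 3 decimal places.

p̂_MAP = 0.467

Prior: Beta(11, 12).
Data: 4 successes in 9 trials (from the sequence). The binomial likelihood contributes p^4(1−p)^5, so the posterior is Beta(11+4, 12+5) = Beta(15, 17).
For Beta(a, b) with a, b > 1 the mode is (a−1)/(a+b−2) = 14/30 ≈ 0.467.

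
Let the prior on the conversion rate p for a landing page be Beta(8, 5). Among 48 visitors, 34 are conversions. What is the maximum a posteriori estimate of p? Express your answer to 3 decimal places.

Prior: Beta(8, 5).
Data: 34 successes in 48 trials. The binomial likelihood contributes p^34(1−p)^14, so the posterior is Beta(8+34, 5+14) = Beta(42, 19).
For Beta(a, b) with a, b > 1 the mode is (a−1)/(a+b−2) = 41/59 ≈ 0.695.

p̂_MAP = 0.695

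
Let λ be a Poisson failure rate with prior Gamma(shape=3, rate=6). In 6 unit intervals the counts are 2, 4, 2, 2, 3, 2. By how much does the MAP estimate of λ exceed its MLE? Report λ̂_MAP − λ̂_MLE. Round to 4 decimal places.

MAP − MLE = -1.0833

Σxᵢ = 15. Posterior is Gamma(18, 12); MAP = (18−1)/12 = 17/12 ≈ 1.41667.
MLE = x̄ = 15/6 ≈ 2.50000.
Difference = 17/12 − 15/6 = -13/12 ≈ -1.0833.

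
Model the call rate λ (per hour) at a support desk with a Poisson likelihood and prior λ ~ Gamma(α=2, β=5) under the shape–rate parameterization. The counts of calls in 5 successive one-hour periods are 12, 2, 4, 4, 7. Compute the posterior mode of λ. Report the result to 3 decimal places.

Σxᵢ = 12+2+4+4+7 = 29, with n = 5.
Posterior ∝ λe^(−5λ) · λ^29e^(−5λ) = λ^30e^(−10λ), i.e. Gamma(shape=31, rate=10).
The mode of a Gamma(a, b) with a ≥ 1 (shape–rate) is (a−1)/b = 30/10 ≈ 3.000.

λ̂_MAP = 3.000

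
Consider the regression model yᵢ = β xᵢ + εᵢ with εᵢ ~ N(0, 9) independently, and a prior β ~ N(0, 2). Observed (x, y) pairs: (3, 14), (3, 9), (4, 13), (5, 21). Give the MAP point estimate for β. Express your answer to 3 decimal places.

β̂_MAP = 3.559

log p(β | y) = −Σ(yᵢ − βxᵢ)²/(2·9) − β²/(2·2) + const.
Setting the derivative to zero: Σxᵢ(yᵢ − βxᵢ)/9 − β/2 = 0, so β = Σxᵢyᵢ / (Σxᵢ² + σ²/τ²).
Σxᵢyᵢ = 3·14 + 3·9 + 4·13 + 5·21 = 226; Σxᵢ² = 59; σ²/τ² = 4.5.
β̂_MAP = 226 / (59 + 4.5) = 226/63.5 ≈ 3.559.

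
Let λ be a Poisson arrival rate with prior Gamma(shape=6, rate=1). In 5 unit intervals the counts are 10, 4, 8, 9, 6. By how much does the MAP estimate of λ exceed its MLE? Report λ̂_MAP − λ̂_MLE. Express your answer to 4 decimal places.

Σxᵢ = 37. Posterior is Gamma(43, 6); MAP = (43−1)/6 = 42/6 ≈ 7.00000.
MLE = x̄ = 37/5 ≈ 7.40000.
Difference = 42/6 − 37/5 = -2/5 ≈ -0.4000.

MAP − MLE = -0.4000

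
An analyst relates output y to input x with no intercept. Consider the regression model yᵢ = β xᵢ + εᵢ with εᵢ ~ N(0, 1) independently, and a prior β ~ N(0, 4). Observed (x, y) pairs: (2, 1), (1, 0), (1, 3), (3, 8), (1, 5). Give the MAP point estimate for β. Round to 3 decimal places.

β̂_MAP = 2.092

log p(β | y) = −Σ(yᵢ − βxᵢ)²/(2·1) − β²/(2·4) + const.
Setting the derivative to zero: Σxᵢ(yᵢ − βxᵢ)/1 − β/4 = 0, so β = Σxᵢyᵢ / (Σxᵢ² + σ²/τ²).
Σxᵢyᵢ = 2·1 + 1·0 + 1·3 + 3·8 + 1·5 = 34; Σxᵢ² = 16; σ²/τ² = 0.25.
β̂_MAP = 34 / (16 + 0.25) = 34/16.25 ≈ 2.092.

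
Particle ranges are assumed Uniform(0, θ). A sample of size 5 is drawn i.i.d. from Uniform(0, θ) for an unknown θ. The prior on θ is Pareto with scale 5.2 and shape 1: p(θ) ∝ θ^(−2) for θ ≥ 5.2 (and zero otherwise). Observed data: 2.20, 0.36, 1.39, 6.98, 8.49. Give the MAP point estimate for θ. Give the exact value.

The Uniform(0, θ) likelihood is θ^(−n) for θ ≥ max(xᵢ), zero otherwise. Here max(xᵢ) = 8.49.
Posterior ∝ θ^(−2) · θ^(−5) = θ^(−7) on θ ≥ max(5.2, 8.49) = 8.49.
This density is strictly decreasing in θ, so the posterior mode lies at the lower boundary of the support.

θ̂_MAP = 8.49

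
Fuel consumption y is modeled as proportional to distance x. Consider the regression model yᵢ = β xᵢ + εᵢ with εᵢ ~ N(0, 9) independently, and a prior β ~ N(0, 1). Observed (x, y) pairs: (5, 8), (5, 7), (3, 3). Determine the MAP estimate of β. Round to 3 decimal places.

log p(β | y) = −Σ(yᵢ − βxᵢ)²/(2·9) − β²/(2·1) + const.
Setting the derivative to zero: Σxᵢ(yᵢ − βxᵢ)/9 − β/1 = 0, so β = Σxᵢyᵢ / (Σxᵢ² + σ²/τ²).
Σxᵢyᵢ = 5·8 + 5·7 + 3·3 = 84; Σxᵢ² = 59; σ²/τ² = 9.
β̂_MAP = 84 / (59 + 9) = 84/68 ≈ 1.235.

β̂_MAP = 1.235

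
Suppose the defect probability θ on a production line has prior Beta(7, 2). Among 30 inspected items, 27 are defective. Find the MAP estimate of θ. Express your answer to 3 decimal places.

Prior: Beta(7, 2).
Data: 27 successes in 30 trials. The binomial likelihood contributes θ^27(1−θ)^3, so the posterior is Beta(7+27, 2+3) = Beta(34, 5).
For Beta(a, b) with a, b > 1 the mode is (a−1)/(a+b−2) = 33/37 ≈ 0.892.

θ̂_MAP = 0.892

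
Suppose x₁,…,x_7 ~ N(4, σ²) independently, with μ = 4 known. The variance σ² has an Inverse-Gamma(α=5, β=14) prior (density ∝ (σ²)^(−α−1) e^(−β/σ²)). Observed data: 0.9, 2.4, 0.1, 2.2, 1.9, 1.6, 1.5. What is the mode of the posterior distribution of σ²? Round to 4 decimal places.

Sum of squared deviations about the known mean: SS = (0.9−4)² + (2.4−4)² + (0.1−4)² + (2.2−4)² + (1.9−4)² + (1.6−4)² + (1.5−4)² = 47.04.
The Normal likelihood contributes (σ²)^(−n/2) exp(−SS/(2σ²)), so the posterior is Inverse-Gamma(α + n/2, β + SS/2) = Inverse-Gamma(8.5, 37.52).
The mode of Inverse-Gamma(a, b) is b/(a+1) = 37.52/9.5 ≈ 3.9495.

σ̂²_MAP = 3.9495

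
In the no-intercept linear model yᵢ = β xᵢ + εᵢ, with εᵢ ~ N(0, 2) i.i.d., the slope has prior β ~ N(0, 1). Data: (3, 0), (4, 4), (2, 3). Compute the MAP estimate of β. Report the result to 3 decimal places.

β̂_MAP = 0.710

log p(β | y) = −Σ(yᵢ − βxᵢ)²/(2·2) − β²/(2·1) + const.
Setting the derivative to zero: Σxᵢ(yᵢ − βxᵢ)/2 − β/1 = 0, so β = Σxᵢyᵢ / (Σxᵢ² + σ²/τ²).
Σxᵢyᵢ = 3·0 + 4·4 + 2·3 = 22; Σxᵢ² = 29; σ²/τ² = 2.
β̂_MAP = 22 / (29 + 2) = 22/31 ≈ 0.710.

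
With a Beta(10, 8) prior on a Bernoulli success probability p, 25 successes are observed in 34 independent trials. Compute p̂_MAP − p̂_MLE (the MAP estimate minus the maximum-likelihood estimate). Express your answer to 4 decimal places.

MAP − MLE = -0.0553

Posterior is Beta(35, 17); MAP = (35−1)/(52−2) = 34/50 ≈ 0.68000.
MLE ignores the prior: p̂_MLE = k/n = 25/34 ≈ 0.73529.
Difference = 34/50 − 25/34 = -47/850 ≈ -0.0553.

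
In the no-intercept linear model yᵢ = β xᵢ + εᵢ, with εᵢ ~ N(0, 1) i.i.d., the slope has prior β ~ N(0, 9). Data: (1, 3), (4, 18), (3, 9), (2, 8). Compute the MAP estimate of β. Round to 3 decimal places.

log p(β | y) = −Σ(yᵢ − βxᵢ)²/(2·1) − β²/(2·9) + const.
Setting the derivative to zero: Σxᵢ(yᵢ − βxᵢ)/1 − β/9 = 0, so β = Σxᵢyᵢ / (Σxᵢ² + σ²/τ²).
Σxᵢyᵢ = 1·3 + 4·18 + 3·9 + 2·8 = 118; Σxᵢ² = 30; σ²/τ² = 1/9.
β̂_MAP = 118 / (30 + 1/9) = 118/(271/9) = 1062/271 ≈ 3.919.

β̂_MAP = 3.919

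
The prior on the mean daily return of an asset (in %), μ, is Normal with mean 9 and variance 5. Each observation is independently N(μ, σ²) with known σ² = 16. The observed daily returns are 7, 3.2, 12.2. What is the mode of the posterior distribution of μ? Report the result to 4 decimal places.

n = 3; x̄ = (7 + 3.2 + 12.2)/3 = 22.4/3 = 112/15 ≈ 7.4667.
For a Normal prior and Normal likelihood with known variance, the posterior is Normal; its mode equals its mean, the precision-weighted average.
Prior precision 1/σ₀² = 1/5 = 0.2; data precision n/σ² = 3/16 = 0.1875.
μ̂ = (0.2·9 + 0.1875·(112/15)) / (0.2 + 0.1875) = 3.2/0.3875 = 256/31 ≈ 8.2581.

μ̂_MAP = 8.2581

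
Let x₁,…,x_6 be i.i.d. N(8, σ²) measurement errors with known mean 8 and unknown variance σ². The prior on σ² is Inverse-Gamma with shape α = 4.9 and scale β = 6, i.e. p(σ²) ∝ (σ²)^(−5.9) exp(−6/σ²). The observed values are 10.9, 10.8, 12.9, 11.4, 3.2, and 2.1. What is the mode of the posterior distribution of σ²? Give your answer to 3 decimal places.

Sum of squared deviations about the known mean: SS = (10.9−8)² + (10.8−8)² + (12.9−8)² + (11.4−8)² + (3.2−8)² + (2.1−8)² = 109.67.
The Normal likelihood contributes (σ²)^(−n/2) exp(−SS/(2σ²)), so the posterior is Inverse-Gamma(α + n/2, β + SS/2) = Inverse-Gamma(7.9, 60.835).
The mode of Inverse-Gamma(a, b) is b/(a+1) = 60.835/8.9 ≈ 6.835.

σ̂²_MAP = 6.835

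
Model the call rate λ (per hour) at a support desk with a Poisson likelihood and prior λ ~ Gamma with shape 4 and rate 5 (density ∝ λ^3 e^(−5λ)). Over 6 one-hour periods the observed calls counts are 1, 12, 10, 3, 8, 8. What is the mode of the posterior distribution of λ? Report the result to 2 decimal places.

Σxᵢ = 1+12+10+3+8+8 = 42, with n = 6.
Posterior ∝ λ^3e^(−5λ) · λ^42e^(−6λ) = λ^45e^(−11λ), i.e. Gamma(shape=46, rate=11).
The mode of a Gamma(a, b) with a ≥ 1 (shape–rate) is (a−1)/b = 45/11 ≈ 4.09.

λ̂_MAP = 4.09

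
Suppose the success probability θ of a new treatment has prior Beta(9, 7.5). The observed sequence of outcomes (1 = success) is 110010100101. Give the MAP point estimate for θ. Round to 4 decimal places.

θ̂_MAP = 0.5283

Prior: Beta(9, 7.5).
Data: 6 successes in 12 trials (from the sequence). The binomial likelihood contributes θ^6(1−θ)^6, so the posterior is Beta(9+6, 7.5+6) = Beta(15, 13.5).
For Beta(a, b) with a, b > 1 the mode is (a−1)/(a+b−2) = 14/26.5 ≈ 0.5283.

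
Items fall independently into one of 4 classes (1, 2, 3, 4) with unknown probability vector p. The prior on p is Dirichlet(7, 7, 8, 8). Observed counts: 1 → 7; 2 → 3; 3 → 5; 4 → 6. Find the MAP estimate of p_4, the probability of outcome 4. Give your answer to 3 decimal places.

The posterior is Dirichlet(αᵢ + nᵢ) = Dirichlet(14, 10, 13, 14).
For a Dirichlet(a₁,…,a_K) with all aᵢ > 1, the mode has j-th component (aⱼ − 1)/(Σaᵢ − K).
Here Σaᵢ = 51 and K = 4, so p_4 = (14 − 1)/(51 − 4) = 13/47 ≈ 0.277.

MAP estimate: 0.277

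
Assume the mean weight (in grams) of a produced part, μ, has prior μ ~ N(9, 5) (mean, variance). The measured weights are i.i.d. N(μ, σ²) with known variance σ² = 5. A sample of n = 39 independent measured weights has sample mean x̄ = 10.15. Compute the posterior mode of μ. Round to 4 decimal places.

μ̂_MAP = 10.1213

n = 39, x̄ = 10.15.
For a Normal prior and Normal likelihood with known variance, the posterior is Normal; its mode equals its mean, the precision-weighted average.
Prior precision 1/σ₀² = 1/5 = 0.2; data precision n/σ² = 39/5 = 7.8.
μ̂ = (0.2·9 + 7.8·10.15) / (0.2 + 7.8) = 80.97/8 = 10.12125 ≈ 10.1213.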